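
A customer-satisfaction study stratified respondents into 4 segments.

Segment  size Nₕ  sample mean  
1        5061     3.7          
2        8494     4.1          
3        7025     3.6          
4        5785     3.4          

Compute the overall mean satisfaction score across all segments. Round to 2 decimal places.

N = 26365; weights Wₕ = Nₕ/N = (0.1920, 0.3222, 0.2665, 0.2194).
x̄_st = Σ Wₕ·x̄ₕ = 0.1920·3.7 + 0.3222·4.1 + 0.2665·3.6 + 0.2194·3.4 ≈ 3.7364...
→ 3.74.

3.74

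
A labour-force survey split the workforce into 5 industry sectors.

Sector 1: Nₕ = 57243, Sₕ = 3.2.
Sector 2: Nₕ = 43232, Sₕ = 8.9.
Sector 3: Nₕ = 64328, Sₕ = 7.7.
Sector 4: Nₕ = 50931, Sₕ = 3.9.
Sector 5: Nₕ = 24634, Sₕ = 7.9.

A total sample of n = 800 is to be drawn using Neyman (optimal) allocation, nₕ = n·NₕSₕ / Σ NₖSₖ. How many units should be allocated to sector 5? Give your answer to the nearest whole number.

107

1: NₕSₕ = 57243·3.2 = 183177.6
2: NₕSₕ = 43232·8.9 = 384764.8
3: NₕSₕ = 64328·7.7 = 495325.6
4: NₕSₕ = 50931·3.9 = 198630.9
5: NₕSₕ = 24634·7.9 = 194608.6
Σ NₕSₕ = 1456507.5.
n_5 = 800·194608.6/1456507.5 = 106.891... → 107.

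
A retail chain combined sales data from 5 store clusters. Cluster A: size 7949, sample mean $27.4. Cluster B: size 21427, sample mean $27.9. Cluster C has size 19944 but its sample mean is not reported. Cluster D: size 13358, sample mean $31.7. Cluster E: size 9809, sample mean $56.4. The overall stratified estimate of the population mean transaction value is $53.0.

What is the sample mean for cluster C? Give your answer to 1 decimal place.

102.8

Σ Nₕx̄ₕ = N·μ, so 19944·x̄_C = 72487·53.0 − (7949·27.4 + 21427·27.9 + 13358·31.7 + 9809·56.4).
= 3841811 − 1792292.1 = 2049518.9.
x̄_C = 2049518.9 / 19944 = 102.764... → 102.8.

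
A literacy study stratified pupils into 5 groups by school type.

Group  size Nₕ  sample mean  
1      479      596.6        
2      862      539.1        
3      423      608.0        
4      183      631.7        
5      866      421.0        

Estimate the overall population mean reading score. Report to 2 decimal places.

N = 2813; weights Wₕ = Nₕ/N = (0.1703, 0.3064, 0.1504, 0.0651, 0.3079).
x̄_st = Σ Wₕ·x̄ₕ = 0.1703·596.6 + 0.3064·539.1 + 0.1504·608.0 + 0.0651·631.7 + 0.3079·421.0 ≈ 528.9181...
→ 528.92.

528.92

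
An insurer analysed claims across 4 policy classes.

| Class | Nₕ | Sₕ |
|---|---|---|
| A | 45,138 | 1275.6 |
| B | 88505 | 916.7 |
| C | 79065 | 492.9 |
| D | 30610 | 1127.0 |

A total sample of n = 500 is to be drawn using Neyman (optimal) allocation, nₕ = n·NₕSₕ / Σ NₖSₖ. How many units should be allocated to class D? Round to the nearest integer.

Σ NₕSₕ = 45138·1275.6 + 88505·916.7 + 79065·492.9 + 30610·1127.0 = 212179174.8.
Share for D: 34497470/212179174.8 = 0.16259.
n_D = 500 × 0.16259 = 81.293... → 81.

81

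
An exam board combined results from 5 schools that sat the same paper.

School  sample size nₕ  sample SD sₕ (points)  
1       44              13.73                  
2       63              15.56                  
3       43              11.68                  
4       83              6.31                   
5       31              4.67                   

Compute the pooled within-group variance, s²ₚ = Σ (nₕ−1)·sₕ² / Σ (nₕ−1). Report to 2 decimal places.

126.51

1: (44−1)·13.73² = 43·188.5129 = 8106.0547
2: (63−1)·15.56² = 62·242.1136 = 15011.0432
3: (43−1)·11.68² = 42·136.4224 = 5729.7408
4: (83−1)·6.31² = 82·39.8161 = 3264.9202
5: (31−1)·4.67² = 30·21.8089 = 654.267
Numerator = 32766.0259; denominator = Σ(nₕ−1) = 259.
s²ₚ = 32766.0259/259 = 126.5098... → 126.51.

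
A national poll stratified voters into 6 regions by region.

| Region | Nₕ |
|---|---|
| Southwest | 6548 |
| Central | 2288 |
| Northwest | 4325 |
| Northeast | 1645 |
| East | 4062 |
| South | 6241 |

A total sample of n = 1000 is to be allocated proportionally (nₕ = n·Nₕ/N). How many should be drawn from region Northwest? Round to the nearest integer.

172

N = 6548 + 2288 + 4325 + 1645 + 4062 + 6241 = 25109.
n_Northwest = 1000·4325/25109 = 172.249... → 172.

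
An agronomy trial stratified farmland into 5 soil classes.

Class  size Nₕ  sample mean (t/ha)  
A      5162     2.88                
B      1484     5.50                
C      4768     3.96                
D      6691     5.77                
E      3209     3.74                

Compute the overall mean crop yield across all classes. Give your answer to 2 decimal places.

4.34

x̄_st = (Σ Nₕx̄ₕ) / (Σ Nₕ) = (5162·2.88 + 1484·5.50 + 4768·3.96 + 6691·5.77 + 3209·3.74) / 21314
= 92518.57 / 21314 = 4.3407... → 4.34.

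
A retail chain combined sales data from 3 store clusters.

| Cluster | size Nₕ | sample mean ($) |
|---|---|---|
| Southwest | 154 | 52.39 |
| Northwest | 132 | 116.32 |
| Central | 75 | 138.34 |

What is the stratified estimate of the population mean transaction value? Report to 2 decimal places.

93.62

x̄_st = (Σ Nₕx̄ₕ) / (Σ Nₕ) = (154·52.39 + 132·116.32 + 75·138.34) / 361
= 33797.8 / 361 = 93.6227... → 93.62.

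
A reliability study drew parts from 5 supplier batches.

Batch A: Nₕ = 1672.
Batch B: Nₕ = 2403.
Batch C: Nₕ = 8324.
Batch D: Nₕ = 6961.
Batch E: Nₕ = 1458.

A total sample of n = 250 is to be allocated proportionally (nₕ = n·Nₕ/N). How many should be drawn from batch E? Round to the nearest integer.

N = 1672 + 2403 + 8324 + 6961 + 1458 = 20818.
n_E = 250·1458/20818 = 17.509... → 18.

18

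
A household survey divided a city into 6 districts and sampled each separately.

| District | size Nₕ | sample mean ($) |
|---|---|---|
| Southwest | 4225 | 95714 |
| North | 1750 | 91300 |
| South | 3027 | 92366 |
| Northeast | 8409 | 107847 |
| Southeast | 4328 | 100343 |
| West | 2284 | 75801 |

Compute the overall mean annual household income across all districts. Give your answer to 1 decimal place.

98158.3

N = 4225 + 1750 + 3027 + 8409 + 4328 + 2284 = 24023.
Weight each subgroup mean by Nₕ/N and sum.
Σ Nₕx̄ₕ = 4225·95714 + 1750·91300 + 3027·92366 + 8409·107847 + 4328·100343 + 2284·75801 = 404391650 + 159775000 + 279591882 + 906885423 + 434284504 + 173129484 = 2358057943.
Divide by N: 2358057943 / 24023 = 98158.346... → 98158.3.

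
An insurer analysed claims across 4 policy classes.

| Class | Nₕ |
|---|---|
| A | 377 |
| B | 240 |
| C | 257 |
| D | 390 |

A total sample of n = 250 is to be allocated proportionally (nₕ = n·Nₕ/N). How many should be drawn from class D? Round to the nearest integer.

Share of class D = 390/1264 = 0.30854.
Allocate 250 × 0.30854 = 77.136... → 77.

77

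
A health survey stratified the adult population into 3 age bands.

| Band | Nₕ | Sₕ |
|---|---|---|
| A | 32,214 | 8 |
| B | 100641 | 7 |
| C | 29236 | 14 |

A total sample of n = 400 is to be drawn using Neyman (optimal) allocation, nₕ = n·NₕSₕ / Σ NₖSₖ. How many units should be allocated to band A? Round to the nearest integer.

75

A: NₕSₕ = 32214·8 = 257712
B: NₕSₕ = 100641·7 = 704487
C: NₕSₕ = 29236·14 = 409304
Σ NₕSₕ = 1371503.
n_A = 400·257712/1371503 = 75.162... → 75.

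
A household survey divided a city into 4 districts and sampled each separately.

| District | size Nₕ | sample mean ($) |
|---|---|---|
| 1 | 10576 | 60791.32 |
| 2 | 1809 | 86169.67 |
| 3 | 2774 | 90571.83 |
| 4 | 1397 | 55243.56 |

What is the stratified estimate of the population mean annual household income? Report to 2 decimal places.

68085.98

N = 16556; weights Wₕ = Nₕ/N = (0.6388, 0.1093, 0.1676, 0.0844).
x̄_st = Σ Wₕ·x̄ₕ = 0.6388·60791.32 + 0.1093·86169.67 + 0.1676·90571.83 + 0.0844·55243.56 ≈ 68085.9775...
→ 68085.98.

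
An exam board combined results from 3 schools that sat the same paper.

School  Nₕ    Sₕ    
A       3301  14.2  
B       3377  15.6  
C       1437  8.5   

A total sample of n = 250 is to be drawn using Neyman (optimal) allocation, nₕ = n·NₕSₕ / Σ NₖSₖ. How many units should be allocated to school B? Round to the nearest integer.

A: NₕSₕ = 3301·14.2 = 46874.2
B: NₕSₕ = 3377·15.6 = 52681.2
C: NₕSₕ = 1437·8.5 = 12214.5
Σ NₕSₕ = 111769.9.
n_B = 250·52681.2/111769.9 = 117.834... → 118.

118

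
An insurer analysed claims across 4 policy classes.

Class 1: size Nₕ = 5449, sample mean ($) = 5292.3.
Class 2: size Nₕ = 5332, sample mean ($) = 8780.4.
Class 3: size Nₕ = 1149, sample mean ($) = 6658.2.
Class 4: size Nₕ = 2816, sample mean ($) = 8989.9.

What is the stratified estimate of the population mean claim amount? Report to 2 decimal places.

x̄_st = (Σ Nₕx̄ₕ) / (Σ Nₕ) = (5449·5292.3 + 5332·8780.4 + 1149·6658.2 + 2816·8989.9) / 14746
= 108620665.7 / 14746 = 7366.1105... → 7366.11.

7366.11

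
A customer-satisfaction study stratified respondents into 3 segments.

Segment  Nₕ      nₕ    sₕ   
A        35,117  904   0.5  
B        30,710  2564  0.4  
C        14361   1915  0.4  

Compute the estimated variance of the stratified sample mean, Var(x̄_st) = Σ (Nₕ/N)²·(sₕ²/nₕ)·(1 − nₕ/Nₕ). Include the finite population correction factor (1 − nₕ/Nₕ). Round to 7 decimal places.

N = 80188. Term for each stratum: Wₕ²sₕ²/nₕ·(1−nₕ/Nₕ).
Var(x̄_st) = 0.0000516727 + 0.0000083884 + 0.0000023225 = 0.0000623836 → 0.0000624.

0.0000624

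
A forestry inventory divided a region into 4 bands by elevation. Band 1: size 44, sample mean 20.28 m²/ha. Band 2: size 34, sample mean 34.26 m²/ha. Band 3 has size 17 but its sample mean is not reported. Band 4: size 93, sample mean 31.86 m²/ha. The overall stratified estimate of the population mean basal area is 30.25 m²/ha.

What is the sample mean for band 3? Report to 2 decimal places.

Σ Nₕx̄ₕ = N·μ, so 17·x̄_3 = 188·30.25 − (44·20.28 + 34·34.26 + 93·31.86).
= 5687 − 5020.14 = 666.86.
x̄_3 = 666.86 / 17 = 39.2271... → 39.23.

39.23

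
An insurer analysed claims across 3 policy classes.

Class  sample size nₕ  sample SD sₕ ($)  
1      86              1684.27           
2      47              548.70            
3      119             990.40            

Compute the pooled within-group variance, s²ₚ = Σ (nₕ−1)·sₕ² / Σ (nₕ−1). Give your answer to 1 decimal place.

Degrees of freedom: 85 + 46 + 118 = 249.
Σ(nₕ−1)sₕ² = 85·2836765.4329 + 46·301071.69 + 118·980892.16 = 370719634.4165.
s²ₚ = 370719634.4165 / 249 = 1488833.873... → 1488833.9.

1488833.9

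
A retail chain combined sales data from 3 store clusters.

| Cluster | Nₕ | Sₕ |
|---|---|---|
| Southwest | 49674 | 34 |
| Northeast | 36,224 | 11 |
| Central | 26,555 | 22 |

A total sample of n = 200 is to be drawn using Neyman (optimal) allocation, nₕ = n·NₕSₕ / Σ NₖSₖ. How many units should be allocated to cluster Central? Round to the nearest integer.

Southwest: NₕSₕ = 49674·34 = 1688916
Northeast: NₕSₕ = 36224·11 = 398464
Central: NₕSₕ = 26555·22 = 584210
Σ NₕSₕ = 2671590.
n_Central = 200·584210/2671590 = 43.735... → 44.

44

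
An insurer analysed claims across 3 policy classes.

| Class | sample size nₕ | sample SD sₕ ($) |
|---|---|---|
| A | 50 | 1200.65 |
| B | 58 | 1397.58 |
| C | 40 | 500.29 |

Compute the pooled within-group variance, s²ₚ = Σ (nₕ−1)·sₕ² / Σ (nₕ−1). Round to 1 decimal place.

1322288.8

A: (50−1)·1200.65² = 49·1441560.4225 = 70636460.7025
B: (58−1)·1397.58² = 57·1953229.8564 = 111334101.8148
C: (40−1)·500.29² = 39·250290.0841 = 9761313.2799
Numerator = 191731875.7972; denominator = Σ(nₕ−1) = 145.
s²ₚ = 191731875.7972/145 = 1322288.799... → 1322288.8.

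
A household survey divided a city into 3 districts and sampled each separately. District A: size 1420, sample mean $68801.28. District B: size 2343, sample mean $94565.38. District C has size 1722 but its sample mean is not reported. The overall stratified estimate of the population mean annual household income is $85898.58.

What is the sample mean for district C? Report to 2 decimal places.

88205.12

N = 1420 + 2343 + 1722 = 5485.
Overall total = μ·N = 85898.58·5485 = 471153711.3.
Subtract the known strata: 1420·68801.28 + 2343·94565.38 = 319264502.94.
Remaining total for district C: 471153711.3 − 319264502.94 = 151889208.36.
Divide by its size: 151889208.36 / 1722 = 88205.1152... → 88205.12.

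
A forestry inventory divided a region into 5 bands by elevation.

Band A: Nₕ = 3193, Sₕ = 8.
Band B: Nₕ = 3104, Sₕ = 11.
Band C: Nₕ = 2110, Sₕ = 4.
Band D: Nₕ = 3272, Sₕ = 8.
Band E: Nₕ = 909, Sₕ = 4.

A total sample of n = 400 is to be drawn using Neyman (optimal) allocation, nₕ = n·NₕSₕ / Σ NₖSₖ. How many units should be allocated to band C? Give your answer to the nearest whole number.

A: NₕSₕ = 3193·8 = 25544
B: NₕSₕ = 3104·11 = 34144
C: NₕSₕ = 2110·4 = 8440
D: NₕSₕ = 3272·8 = 26176
E: NₕSₕ = 909·4 = 3636
Σ NₕSₕ = 97940.
n_C = 400·8440/97940 = 34.470... → 34.

34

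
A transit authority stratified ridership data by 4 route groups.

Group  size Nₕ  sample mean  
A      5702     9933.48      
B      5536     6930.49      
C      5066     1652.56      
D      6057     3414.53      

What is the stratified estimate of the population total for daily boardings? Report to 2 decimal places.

A: 5702·9933.48 = 56640702.96
B: 5536·6930.49 = 38367192.64
C: 5066·1652.56 = 8371868.96
D: 6057·3414.53 = 20681808.21
τ̂ = Σ Nₕx̄ₕ = 124061572.77.

124061572.77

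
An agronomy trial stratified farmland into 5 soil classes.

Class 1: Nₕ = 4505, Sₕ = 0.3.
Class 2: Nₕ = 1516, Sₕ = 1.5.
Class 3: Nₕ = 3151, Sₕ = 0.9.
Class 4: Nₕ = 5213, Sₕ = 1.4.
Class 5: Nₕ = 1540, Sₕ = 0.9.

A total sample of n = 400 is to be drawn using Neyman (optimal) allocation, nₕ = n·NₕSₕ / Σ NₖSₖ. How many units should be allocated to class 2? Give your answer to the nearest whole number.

Σ NₕSₕ = 4505·0.3 + 1516·1.5 + 3151·0.9 + 5213·1.4 + 1540·0.9 = 15145.6.
Share for 2: 2274/15145.6 = 0.15014.
n_2 = 400 × 0.15014 = 60.057... → 60.

60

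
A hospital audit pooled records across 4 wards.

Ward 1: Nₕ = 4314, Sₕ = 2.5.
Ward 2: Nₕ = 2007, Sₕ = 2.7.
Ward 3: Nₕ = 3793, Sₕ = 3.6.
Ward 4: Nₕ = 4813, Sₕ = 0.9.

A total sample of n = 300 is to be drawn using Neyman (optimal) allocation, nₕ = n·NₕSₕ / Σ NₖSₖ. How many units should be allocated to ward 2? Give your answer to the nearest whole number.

48

1: NₕSₕ = 4314·2.5 = 10785
2: NₕSₕ = 2007·2.7 = 5418.9
3: NₕSₕ = 3793·3.6 = 13654.8
4: NₕSₕ = 4813·0.9 = 4331.7
Σ NₕSₕ = 34190.4.
n_2 = 300·5418.9/34190.4 = 47.548... → 48.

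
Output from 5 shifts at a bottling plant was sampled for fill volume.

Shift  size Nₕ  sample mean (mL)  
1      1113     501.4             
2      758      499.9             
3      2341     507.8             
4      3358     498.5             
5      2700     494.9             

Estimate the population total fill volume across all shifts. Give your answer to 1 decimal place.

1: 1113·501.4 = 558058.2
2: 758·499.9 = 378924.2
3: 2341·507.8 = 1188759.8
4: 3358·498.5 = 1673963
5: 2700·494.9 = 1336230
τ̂ = Σ Nₕx̄ₕ = 5135935.2.

5135935.2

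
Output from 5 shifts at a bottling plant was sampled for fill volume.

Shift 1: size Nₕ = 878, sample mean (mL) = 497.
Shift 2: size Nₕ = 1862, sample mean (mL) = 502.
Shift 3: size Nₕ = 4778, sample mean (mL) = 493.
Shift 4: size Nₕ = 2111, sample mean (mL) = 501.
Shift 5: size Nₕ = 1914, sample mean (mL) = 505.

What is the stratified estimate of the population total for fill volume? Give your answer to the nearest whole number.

5750825

Population total = Σ Nₕ·x̄ₕ (each stratum's size times its mean).
878·497 + 1862·502 + 4778·493 + 2111·501 + 1914·505 = 436366 + 934724 + 2355554 + 1057611 + 966570 = 5750825.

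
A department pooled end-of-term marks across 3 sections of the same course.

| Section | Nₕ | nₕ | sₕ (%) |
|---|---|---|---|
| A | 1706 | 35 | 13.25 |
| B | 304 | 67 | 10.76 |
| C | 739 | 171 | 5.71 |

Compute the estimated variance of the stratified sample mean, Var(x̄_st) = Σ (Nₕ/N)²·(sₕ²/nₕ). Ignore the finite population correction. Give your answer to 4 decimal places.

N = 2749; Wₕ = Nₕ/N.
section A: (1706/2749)²·13.25²/35 = 1.9318450
section B: (304/2749)²·10.76²/67 = 0.0211323
section C: (739/2749)²·5.71²/171 = 0.0137789
Sum = 1.9667563 → 1.9668.

1.9668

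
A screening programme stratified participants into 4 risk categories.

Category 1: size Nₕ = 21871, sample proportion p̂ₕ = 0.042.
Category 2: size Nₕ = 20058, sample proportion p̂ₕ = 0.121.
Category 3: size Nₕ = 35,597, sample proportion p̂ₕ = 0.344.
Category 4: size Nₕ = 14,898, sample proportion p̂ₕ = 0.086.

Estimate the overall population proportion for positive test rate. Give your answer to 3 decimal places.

0.183

N = 21871 + 20058 + 35597 + 14898 = 92424.
Overall proportion = Σ (Nₕ/N)·p̂ₕ.
Σ Nₕp̂ₕ = 918.582 + 2427.018 + 12245.368 + 1281.228 = 16872.196.
16872.196 / 92424 = 0.18255... → 0.183.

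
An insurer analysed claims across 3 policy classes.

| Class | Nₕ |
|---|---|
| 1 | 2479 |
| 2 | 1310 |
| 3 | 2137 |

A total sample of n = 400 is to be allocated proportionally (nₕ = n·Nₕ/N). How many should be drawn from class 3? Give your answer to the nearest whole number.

Share of class 3 = 2137/5926 = 0.36061.
Allocate 400 × 0.36061 = 144.246... → 144.

144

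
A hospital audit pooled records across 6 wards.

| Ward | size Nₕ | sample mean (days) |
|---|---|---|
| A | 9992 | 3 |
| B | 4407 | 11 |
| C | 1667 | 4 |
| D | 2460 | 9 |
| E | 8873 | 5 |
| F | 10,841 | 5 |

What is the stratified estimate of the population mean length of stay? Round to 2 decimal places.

x̄_st = (Σ Nₕx̄ₕ) / (Σ Nₕ) = (9992·3 + 4407·11 + 1667·4 + 2460·9 + 8873·5 + 10841·5) / 38240
= 205831 / 38240 = 5.3826... → 5.38.

5.38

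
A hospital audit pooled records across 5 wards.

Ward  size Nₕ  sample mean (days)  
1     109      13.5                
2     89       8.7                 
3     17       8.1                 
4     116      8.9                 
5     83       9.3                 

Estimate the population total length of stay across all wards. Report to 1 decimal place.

4187.8

Population total = Σ Nₕ·x̄ₕ (each stratum's size times its mean).
109·13.5 + 89·8.7 + 17·8.1 + 116·8.9 + 83·9.3 = 1471.5 + 774.3 + 137.7 + 1032.4 + 771.9 = 4187.8.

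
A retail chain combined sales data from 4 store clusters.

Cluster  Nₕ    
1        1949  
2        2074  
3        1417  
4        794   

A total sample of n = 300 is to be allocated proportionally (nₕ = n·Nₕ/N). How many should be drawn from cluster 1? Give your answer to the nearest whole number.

Share of cluster 1 = 1949/6234 = 0.31264.
Allocate 300 × 0.31264 = 93.792... → 94.

94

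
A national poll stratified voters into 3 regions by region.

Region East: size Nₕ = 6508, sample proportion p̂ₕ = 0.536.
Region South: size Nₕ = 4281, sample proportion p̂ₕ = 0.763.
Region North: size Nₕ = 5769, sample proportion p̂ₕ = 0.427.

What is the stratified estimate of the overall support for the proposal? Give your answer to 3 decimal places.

0.557

Wₕ = Nₕ/N with N = 16558: 0.3930, 0.2585, 0.3484.
p̂_st = 0.3930·0.536 + 0.2585·0.763 + 0.3484·0.427 ≈ 0.55671... → 0.557.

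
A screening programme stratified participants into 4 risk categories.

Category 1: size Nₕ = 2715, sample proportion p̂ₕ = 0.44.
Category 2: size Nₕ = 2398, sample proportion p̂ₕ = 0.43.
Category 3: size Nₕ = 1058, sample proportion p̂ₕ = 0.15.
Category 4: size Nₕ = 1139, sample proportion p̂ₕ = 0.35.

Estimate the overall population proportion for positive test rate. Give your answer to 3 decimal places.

N = 2715 + 2398 + 1058 + 1139 = 7310.
Overall proportion = Σ (Nₕ/N)·p̂ₕ.
Σ Nₕp̂ₕ = 1194.6 + 1031.14 + 158.7 + 398.65 = 2783.09.
2783.09 / 7310 = 0.38072... → 0.381.

0.381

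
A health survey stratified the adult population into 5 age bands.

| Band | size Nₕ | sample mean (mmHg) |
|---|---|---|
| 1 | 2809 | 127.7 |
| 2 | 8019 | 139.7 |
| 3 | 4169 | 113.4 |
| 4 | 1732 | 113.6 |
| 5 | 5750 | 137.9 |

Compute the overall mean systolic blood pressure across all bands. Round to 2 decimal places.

N = 22479; weights Wₕ = Nₕ/N = (0.1250, 0.3567, 0.1855, 0.0770, 0.2558).
x̄_st = Σ Wₕ·x̄ₕ = 0.1250·127.7 + 0.3567·139.7 + 0.1855·113.4 + 0.0770·113.6 + 0.2558·137.9 ≈ 130.8514...
→ 130.85.

130.85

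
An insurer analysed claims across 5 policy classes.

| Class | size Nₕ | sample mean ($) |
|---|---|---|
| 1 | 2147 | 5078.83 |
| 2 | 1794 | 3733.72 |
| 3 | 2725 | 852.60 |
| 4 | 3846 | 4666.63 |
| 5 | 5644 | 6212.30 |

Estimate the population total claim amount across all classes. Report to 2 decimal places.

Estimate total by summing Nₕ·x̄ₕ over strata.
2147·5078.83 + 1794·3733.72 + 2725·852.60 + 3846·4666.63 + 5644·6212.30 = 10904248.01 + 6698293.68 + 2323335 + 17947858.98 + 35062221.2 = 72935956.87.

72935956.87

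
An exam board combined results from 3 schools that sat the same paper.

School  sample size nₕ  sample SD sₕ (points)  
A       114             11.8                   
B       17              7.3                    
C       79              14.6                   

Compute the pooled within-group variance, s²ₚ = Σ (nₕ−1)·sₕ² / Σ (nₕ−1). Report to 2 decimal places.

A: (114−1)·11.8² = 113·139.24 = 15734.12
B: (17−1)·7.3² = 16·53.29 = 852.64
C: (79−1)·14.6² = 78·213.16 = 16626.48
Numerator = 33213.24; denominator = Σ(nₕ−1) = 207.
s²ₚ = 33213.24/207 = 160.4504... → 160.45.

160.45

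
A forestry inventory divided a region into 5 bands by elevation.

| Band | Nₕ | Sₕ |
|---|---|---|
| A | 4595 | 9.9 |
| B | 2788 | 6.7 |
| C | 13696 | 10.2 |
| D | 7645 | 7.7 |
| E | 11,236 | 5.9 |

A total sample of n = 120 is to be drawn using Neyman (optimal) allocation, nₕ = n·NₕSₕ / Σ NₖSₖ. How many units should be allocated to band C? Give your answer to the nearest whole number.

A: NₕSₕ = 4595·9.9 = 45490.5
B: NₕSₕ = 2788·6.7 = 18679.6
C: NₕSₕ = 13696·10.2 = 139699.2
D: NₕSₕ = 7645·7.7 = 58866.5
E: NₕSₕ = 11236·5.9 = 66292.4
Σ NₕSₕ = 329028.2.
n_C = 120·139699.2/329028.2 = 50.950... → 51.

51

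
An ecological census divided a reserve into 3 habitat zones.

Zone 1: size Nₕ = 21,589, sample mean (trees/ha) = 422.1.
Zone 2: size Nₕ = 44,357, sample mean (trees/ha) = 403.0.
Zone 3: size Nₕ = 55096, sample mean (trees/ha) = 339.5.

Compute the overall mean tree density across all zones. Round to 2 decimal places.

N = 121042; weights Wₕ = Nₕ/N = (0.1784, 0.3665, 0.4552).
x̄_st = Σ Wₕ·x̄ₕ = 0.1784·422.1 + 0.3665·403.0 + 0.4552·339.5 ≈ 377.5027...
→ 377.50.

377.50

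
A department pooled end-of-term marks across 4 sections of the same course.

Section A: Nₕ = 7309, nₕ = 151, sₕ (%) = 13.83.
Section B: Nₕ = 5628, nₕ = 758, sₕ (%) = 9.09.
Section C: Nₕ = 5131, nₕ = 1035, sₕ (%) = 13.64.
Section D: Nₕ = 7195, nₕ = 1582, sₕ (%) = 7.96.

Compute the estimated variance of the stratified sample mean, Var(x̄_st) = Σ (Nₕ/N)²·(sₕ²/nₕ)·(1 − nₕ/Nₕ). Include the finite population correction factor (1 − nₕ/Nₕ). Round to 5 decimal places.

0.11697

N = 25263; Wₕ = Nₕ/N.
section A: (7309/25263)²·13.83²/151·(1 − 151/7309) = 0.10383583
section B: (5628/25263)²·9.09²/758·(1 − 758/5628) = 0.00468136
section C: (5131/25263)²·13.64²/1035·(1 − 1035/5131) = 0.00591944
section D: (7195/25263)²·7.96²/1582·(1 − 1582/7195) = 0.00253440
Sum = 0.11697103 → 0.11697.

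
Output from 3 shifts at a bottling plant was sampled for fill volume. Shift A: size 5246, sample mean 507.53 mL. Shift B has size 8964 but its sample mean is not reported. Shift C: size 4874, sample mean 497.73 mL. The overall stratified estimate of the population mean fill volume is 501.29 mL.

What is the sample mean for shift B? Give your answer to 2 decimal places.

499.57

N = 5246 + 8964 + 4874 = 19084.
Overall total = μ·N = 501.29·19084 = 9566618.36.
Subtract the known strata: 5246·507.53 + 4874·497.73 = 5088438.4.
Remaining total for shift B: 9566618.36 − 5088438.4 = 4478179.96.
Divide by its size: 4478179.96 / 8964 = 499.5738... → 499.57.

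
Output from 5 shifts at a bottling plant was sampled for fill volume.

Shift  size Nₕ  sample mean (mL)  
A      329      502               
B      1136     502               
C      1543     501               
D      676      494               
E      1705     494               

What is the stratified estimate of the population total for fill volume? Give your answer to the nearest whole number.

Population total = Σ Nₕ·x̄ₕ (each stratum's size times its mean).
329·502 + 1136·502 + 1543·501 + 676·494 + 1705·494 = 165158 + 570272 + 773043 + 333944 + 842270 = 2684687.

2684687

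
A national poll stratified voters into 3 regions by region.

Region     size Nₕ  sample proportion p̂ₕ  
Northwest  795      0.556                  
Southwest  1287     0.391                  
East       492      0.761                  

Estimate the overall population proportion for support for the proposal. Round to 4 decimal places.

Wₕ = Nₕ/N with N = 2574: 0.3089, 0.5000, 0.1911.
p̂_st = 0.3089·0.556 + 0.5000·0.391 + 0.1911·0.761 ≈ 0.512684... → 0.5127.

0.5127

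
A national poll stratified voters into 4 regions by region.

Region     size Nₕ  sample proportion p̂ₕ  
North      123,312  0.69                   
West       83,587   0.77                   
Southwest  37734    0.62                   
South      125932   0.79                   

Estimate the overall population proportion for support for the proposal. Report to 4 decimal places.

Wₕ = Nₕ/N with N = 370565: 0.3328, 0.2256, 0.1018, 0.3398.
p̂_st = 0.3328·0.69 + 0.2256·0.77 + 0.1018·0.62 + 0.3398·0.79 ≈ 0.734901... → 0.7349.

0.7349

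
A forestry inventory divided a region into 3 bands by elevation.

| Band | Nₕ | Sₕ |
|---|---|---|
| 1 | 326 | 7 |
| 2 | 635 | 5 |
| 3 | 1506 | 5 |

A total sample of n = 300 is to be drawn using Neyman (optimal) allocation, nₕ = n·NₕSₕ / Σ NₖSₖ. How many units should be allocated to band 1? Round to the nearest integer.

53

Σ NₕSₕ = 326·7 + 635·5 + 1506·5 = 12987.
Share for 1: 2282/12987 = 0.17571.
n_1 = 300 × 0.17571 = 52.714... → 53.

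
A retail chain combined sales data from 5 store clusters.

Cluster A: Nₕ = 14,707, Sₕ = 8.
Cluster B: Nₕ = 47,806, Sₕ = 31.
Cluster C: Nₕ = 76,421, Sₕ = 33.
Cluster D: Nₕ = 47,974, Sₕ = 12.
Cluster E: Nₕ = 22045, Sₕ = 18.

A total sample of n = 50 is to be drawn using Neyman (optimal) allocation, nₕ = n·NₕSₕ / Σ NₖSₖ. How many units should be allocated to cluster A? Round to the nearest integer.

Σ NₕSₕ = 14707·8 + 47806·31 + 76421·33 + 47974·12 + 22045·18 = 5094033.
Share for A: 117656/5094033 = 0.02310.
n_A = 50 × 0.02310 = 1.155... → 1.

1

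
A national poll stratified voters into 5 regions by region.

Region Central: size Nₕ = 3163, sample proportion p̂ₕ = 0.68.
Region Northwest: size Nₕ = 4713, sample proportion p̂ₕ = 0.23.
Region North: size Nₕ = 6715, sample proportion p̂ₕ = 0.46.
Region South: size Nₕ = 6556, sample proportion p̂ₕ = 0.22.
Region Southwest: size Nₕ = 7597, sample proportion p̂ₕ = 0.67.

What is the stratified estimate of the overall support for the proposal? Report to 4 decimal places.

N = 3163 + 4713 + 6715 + 6556 + 7597 = 28744.
Overall proportion = Σ (Nₕ/N)·p̂ₕ.
Σ Nₕp̂ₕ = 2150.84 + 1083.99 + 3088.9 + 1442.32 + 5089.99 = 12856.04.
12856.04 / 28744 = 0.447260... → 0.4473.

0.4473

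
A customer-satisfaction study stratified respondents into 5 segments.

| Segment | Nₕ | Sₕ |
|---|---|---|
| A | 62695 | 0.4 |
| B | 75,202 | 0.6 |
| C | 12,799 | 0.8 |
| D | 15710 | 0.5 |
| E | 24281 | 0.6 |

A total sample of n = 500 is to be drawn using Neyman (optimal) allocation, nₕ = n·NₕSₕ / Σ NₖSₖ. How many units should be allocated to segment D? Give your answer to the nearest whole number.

38

A: NₕSₕ = 62695·0.4 = 25078
B: NₕSₕ = 75202·0.6 = 45121.2
C: NₕSₕ = 12799·0.8 = 10239.2
D: NₕSₕ = 15710·0.5 = 7855
E: NₕSₕ = 24281·0.6 = 14568.6
Σ NₕSₕ = 102862.
n_D = 500·7855/102862 = 38.182... → 38.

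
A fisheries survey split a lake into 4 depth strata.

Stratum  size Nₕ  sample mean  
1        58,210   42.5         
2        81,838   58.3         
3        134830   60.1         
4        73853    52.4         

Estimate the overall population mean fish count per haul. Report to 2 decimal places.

55.11

x̄_st = (Σ Nₕx̄ₕ) / (Σ Nₕ) = (58210·42.5 + 81838·58.3 + 134830·60.1 + 73853·52.4) / 348731
= 19218260.6 / 348731 = 55.1091... → 55.11.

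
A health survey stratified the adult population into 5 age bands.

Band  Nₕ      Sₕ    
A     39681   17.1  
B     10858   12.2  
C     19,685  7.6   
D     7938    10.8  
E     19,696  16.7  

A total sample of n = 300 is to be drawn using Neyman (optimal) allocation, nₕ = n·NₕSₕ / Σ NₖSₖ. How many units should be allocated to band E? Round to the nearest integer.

A: NₕSₕ = 39681·17.1 = 678545.1
B: NₕSₕ = 10858·12.2 = 132467.6
C: NₕSₕ = 19685·7.6 = 149606
D: NₕSₕ = 7938·10.8 = 85730.4
E: NₕSₕ = 19696·16.7 = 328923.2
Σ NₕSₕ = 1375272.3.
n_E = 300·328923.2/1375272.3 = 71.751... → 72.

72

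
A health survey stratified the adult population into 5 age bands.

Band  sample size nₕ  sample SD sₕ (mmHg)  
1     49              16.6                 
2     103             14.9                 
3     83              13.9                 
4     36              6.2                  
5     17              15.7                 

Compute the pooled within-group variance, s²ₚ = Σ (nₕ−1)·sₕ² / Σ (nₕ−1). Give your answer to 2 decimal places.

201.43

Degrees of freedom: 48 + 102 + 82 + 35 + 16 = 283.
Σ(nₕ−1)sₕ² = 48·275.56 + 102·222.01 + 82·193.21 + 35·38.44 + 16·246.49 = 57004.36.
s²ₚ = 57004.36 / 283 = 201.4288... → 201.43.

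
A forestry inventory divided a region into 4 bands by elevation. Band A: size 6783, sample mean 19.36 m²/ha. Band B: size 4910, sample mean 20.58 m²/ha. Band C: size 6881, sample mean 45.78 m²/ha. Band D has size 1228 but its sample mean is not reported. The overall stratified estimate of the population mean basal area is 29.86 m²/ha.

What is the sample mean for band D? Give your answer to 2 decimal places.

35.76

Σ Nₕx̄ₕ = N·μ, so 1228·x̄_D = 19802·29.86 − (6783·19.36 + 4910·20.58 + 6881·45.78).
= 591287.72 − 547378.86 = 43908.86.
x̄_D = 43908.86 / 1228 = 35.7564... → 35.76.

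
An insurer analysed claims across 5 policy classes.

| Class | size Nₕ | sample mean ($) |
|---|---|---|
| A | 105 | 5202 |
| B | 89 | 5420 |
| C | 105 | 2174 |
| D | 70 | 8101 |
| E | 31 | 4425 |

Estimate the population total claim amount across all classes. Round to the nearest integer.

Estimate total by summing Nₕ·x̄ₕ over strata.
105·5202 + 89·5420 + 105·2174 + 70·8101 + 31·4425 = 546210 + 482380 + 228270 + 567070 + 137175 = 1961105.

1961105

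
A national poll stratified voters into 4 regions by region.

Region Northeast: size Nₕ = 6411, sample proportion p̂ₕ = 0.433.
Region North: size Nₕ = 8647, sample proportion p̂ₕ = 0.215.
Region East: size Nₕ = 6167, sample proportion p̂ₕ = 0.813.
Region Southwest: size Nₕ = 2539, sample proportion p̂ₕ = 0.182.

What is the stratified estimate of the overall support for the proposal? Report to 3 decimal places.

N = 6411 + 8647 + 6167 + 2539 = 23764.
Overall proportion = Σ (Nₕ/N)·p̂ₕ.
Σ Nₕp̂ₕ = 2775.963 + 1859.105 + 5013.771 + 462.098 = 10110.937.
10110.937 / 23764 = 0.42547... → 0.425.

0.425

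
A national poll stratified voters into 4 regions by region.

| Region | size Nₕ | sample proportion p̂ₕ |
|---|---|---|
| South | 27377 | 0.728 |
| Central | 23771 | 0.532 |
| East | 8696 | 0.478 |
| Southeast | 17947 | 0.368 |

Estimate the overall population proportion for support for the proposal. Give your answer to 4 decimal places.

Wₕ = Nₕ/N with N = 77791: 0.3519, 0.3056, 0.1118, 0.2307.
p̂_st = 0.3519·0.728 + 0.3056·0.532 + 0.1118·0.478 + 0.2307·0.368 ≈ 0.557106... → 0.5571.

0.5571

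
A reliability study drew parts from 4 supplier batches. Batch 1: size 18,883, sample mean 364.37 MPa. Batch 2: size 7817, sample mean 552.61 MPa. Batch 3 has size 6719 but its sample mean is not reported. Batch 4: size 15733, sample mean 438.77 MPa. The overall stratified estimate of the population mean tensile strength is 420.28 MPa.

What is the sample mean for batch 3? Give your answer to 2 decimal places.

380.16

N = 18883 + 7817 + 6719 + 15733 = 49152.
Overall total = μ·N = 420.28·49152 = 20657602.56.
Subtract the known strata: 18883·364.37 + 7817·552.61 + 15733·438.77 = 18103319.49.
Remaining total for batch 3: 20657602.56 − 18103319.49 = 2554283.07.
Divide by its size: 2554283.07 / 6719 = 380.1582... → 380.16.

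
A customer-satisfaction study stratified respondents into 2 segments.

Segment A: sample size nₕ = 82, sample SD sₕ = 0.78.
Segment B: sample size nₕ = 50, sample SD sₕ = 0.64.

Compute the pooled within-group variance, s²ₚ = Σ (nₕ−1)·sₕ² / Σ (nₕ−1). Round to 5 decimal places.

Degrees of freedom: 81 + 49 = 130.
Σ(nₕ−1)sₕ² = 81·0.6084 + 49·0.4096 = 69.3508.
s²ₚ = 69.3508 / 130 = 0.5334677... → 0.53347.

0.53347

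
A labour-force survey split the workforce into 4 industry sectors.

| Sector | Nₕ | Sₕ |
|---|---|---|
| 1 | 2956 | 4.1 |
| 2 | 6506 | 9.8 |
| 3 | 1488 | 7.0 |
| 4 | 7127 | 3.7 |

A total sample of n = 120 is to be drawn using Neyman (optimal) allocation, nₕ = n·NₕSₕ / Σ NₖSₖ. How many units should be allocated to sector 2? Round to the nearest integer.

Σ NₕSₕ = 2956·4.1 + 6506·9.8 + 1488·7.0 + 7127·3.7 = 112664.3.
Share for 2: 63758.8/112664.3 = 0.56592.
n_2 = 120 × 0.56592 = 67.910... → 68.

68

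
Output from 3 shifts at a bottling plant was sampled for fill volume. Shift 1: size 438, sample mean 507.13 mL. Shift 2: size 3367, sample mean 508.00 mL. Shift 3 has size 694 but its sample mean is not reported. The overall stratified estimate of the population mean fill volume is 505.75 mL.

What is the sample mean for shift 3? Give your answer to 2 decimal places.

Σ Nₕx̄ₕ = N·μ, so 694·x̄_3 = 4499·505.75 − (438·507.13 + 3367·508.00).
= 2275369.25 − 1932558.94 = 342810.31.
x̄_3 = 342810.31 / 694 = 493.9630... → 493.96.

493.96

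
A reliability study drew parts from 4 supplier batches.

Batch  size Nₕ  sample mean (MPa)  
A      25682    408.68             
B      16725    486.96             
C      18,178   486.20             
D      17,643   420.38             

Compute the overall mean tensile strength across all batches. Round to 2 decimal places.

N = 25682 + 16725 + 18178 + 17643 = 78228.
The stratified mean weights each stratum mean by its population share Nₕ/N.
Σ Nₕx̄ₕ = 25682·408.68 + 16725·486.96 + 18178·486.20 + 17643·420.38 = 10495719.76 + 8144406 + 8838143.6 + 7416764.34 = 34895033.7.
Divide by N: 34895033.7 / 78228 = 446.0683... → 446.07.

446.07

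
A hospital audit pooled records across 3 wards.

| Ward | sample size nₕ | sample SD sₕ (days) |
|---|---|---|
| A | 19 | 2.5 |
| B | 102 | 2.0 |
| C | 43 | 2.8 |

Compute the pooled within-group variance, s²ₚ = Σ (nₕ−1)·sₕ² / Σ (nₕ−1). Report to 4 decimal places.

Degrees of freedom: 18 + 101 + 42 = 161.
Σ(nₕ−1)sₕ² = 18·6.25 + 101·4 + 42·7.84 = 845.78.
s²ₚ = 845.78 / 161 = 5.253292... → 5.2533.

5.2533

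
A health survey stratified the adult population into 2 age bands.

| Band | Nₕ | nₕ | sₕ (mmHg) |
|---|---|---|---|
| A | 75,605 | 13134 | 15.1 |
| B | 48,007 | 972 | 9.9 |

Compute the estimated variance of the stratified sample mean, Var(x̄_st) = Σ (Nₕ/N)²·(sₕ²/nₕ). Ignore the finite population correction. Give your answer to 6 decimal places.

0.021703

N = 123612. Term for each stratum: Wₕ²sₕ²/nₕ.
Var(x̄_st) = 0.006494364 + 0.015208696 = 0.021703061 → 0.021703.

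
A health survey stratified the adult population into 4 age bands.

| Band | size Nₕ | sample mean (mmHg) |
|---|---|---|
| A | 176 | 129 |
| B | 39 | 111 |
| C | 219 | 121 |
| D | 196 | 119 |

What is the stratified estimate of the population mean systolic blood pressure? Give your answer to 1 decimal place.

N = 630; weights Wₕ = Nₕ/N = (0.2794, 0.0619, 0.3476, 0.3111).
x̄_st = Σ Wₕ·x̄ₕ = 0.2794·129 + 0.0619·111 + 0.3476·121 + 0.3111·119 ≈ 121.994...
→ 122.0.

122.0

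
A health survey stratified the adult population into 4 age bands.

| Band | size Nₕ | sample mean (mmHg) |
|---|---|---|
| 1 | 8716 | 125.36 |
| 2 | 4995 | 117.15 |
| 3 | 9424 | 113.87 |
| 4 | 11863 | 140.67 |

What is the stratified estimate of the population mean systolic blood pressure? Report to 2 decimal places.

x̄_st = (Σ Nₕx̄ₕ) / (Σ Nₕ) = (8716·125.36 + 4995·117.15 + 9424·113.87 + 11863·140.67) / 34998
= 4419681.1 / 34998 = 126.2838... → 126.28.

126.28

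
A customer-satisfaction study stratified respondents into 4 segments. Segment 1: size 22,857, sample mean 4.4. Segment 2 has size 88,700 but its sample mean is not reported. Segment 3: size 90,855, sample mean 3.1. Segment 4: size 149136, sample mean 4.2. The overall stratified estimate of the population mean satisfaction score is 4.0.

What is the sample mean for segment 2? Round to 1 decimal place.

4.5

N = 22857 + 88700 + 90855 + 149136 = 351548.
Overall total = μ·N = 4.0·351548 = 1406192.
Subtract the known strata: 22857·4.4 + 90855·3.1 + 149136·4.2 = 1008592.5.
Remaining total for segment 2: 1406192 − 1008592.5 = 397599.5.
Divide by its size: 397599.5 / 88700 = 4.483... → 4.5.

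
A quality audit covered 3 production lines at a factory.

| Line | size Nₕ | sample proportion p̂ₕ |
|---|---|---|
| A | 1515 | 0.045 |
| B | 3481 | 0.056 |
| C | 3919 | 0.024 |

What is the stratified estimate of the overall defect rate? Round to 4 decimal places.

0.0401

Wₕ = Nₕ/N with N = 8915: 0.1699, 0.3905, 0.4396.
p̂_st = 0.1699·0.045 + 0.3905·0.056 + 0.4396·0.024 ≈ 0.040064... → 0.0401.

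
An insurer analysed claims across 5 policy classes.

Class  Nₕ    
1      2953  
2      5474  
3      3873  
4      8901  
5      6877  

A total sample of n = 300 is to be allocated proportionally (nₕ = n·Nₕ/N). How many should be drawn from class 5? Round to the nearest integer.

N = 2953 + 5474 + 3873 + 8901 + 6877 = 28078.
n_5 = 300·6877/28078 = 73.477... → 73.

73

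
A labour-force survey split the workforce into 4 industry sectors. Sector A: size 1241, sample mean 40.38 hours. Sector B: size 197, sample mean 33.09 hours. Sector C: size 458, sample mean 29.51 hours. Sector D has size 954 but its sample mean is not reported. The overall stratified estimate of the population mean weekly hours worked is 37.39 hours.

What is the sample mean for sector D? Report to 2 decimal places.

38.17

N = 1241 + 197 + 458 + 954 = 2850.
Overall total = μ·N = 37.39·2850 = 106561.5.
Subtract the known strata: 1241·40.38 + 197·33.09 + 458·29.51 = 70145.89.
Remaining total for sector D: 106561.5 − 70145.89 = 36415.61.
Divide by its size: 36415.61 / 954 = 38.1715... → 38.17.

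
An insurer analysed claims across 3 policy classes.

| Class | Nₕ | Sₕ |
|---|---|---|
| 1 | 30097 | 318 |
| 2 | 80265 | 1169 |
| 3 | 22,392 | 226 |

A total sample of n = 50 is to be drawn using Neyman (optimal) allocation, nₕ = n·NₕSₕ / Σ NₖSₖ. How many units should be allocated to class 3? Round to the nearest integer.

Σ NₕSₕ = 30097·318 + 80265·1169 + 22392·226 = 108461223.
Share for 3: 5060592/108461223 = 0.04666.
n_3 = 50 × 0.04666 = 2.333... → 2.

2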